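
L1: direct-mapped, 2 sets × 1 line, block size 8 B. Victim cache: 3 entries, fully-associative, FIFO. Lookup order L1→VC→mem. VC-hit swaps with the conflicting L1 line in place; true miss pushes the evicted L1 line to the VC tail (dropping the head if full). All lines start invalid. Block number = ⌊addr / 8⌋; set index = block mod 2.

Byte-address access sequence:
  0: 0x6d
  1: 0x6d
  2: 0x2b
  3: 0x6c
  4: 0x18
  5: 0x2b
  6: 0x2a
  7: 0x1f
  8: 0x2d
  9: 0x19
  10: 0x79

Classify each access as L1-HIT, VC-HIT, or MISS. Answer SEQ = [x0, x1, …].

SEQ = [MISS, L1-HIT, MISS, VC-HIT, MISS, VC-HIT, L1-HIT, VC-HIT, VC-HIT, VC-HIT, MISS]

#0 0x6d→b13/s1 MISS; vc=[]
#1 0x6d→b13/s1 L1-HIT; vc=[]
#2 0x2b→b5/s1 MISS; vc=[13]
#3 0x6c→b13/s1 VC-HIT; vc=[5]
#4 0x18→b3/s1 MISS; vc=[5,13]
#5 0x2b→b5/s1 VC-HIT; vc=[3,13]
#6 0x2a→b5/s1 L1-HIT; vc=[3,13]
#7 0x1f→b3/s1 VC-HIT; vc=[5,13]
#8 0x2d→b5/s1 VC-HIT; vc=[3,13]
#9 0x19→b3/s1 VC-HIT; vc=[5,13]
#10 0x79→b15/s1 MISS; vc=[5,13,3]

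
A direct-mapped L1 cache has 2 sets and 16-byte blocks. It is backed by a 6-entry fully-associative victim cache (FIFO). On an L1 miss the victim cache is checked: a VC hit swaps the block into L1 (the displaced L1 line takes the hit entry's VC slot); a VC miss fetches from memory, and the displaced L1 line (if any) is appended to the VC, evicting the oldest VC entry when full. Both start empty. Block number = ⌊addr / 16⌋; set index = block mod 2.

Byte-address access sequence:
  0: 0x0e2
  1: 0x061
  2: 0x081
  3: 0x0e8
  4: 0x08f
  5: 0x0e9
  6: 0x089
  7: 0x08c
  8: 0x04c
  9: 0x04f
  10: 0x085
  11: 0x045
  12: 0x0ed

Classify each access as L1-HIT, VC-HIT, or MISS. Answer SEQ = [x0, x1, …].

SEQ = [MISS, MISS, MISS, VC-HIT, VC-HIT, VC-HIT, VC-HIT, L1-HIT, MISS, L1-HIT, VC-HIT, VC-HIT, VC-HIT]

#0 0xe2→b14/s0 MISS; vc=[]
#1 0x61→b6/s0 MISS; vc=[14]
#2 0x81→b8/s0 MISS; vc=[14,6]
#3 0xe8→b14/s0 VC-HIT; vc=[8,6]
#4 0x8f→b8/s0 VC-HIT; vc=[14,6]
#5 0xe9→b14/s0 VC-HIT; vc=[8,6]
#6 0x89→b8/s0 VC-HIT; vc=[14,6]
#7 0x8c→b8/s0 L1-HIT; vc=[14,6]
#8 0x4c→b4/s0 MISS; vc=[14,6,8]
#9 0x4f→b4/s0 L1-HIT; vc=[14,6,8]
#10 0x85→b8/s0 VC-HIT; vc=[14,6,4]
#11 0x45→b4/s0 VC-HIT; vc=[14,6,8]
#12 0xed→b14/s0 VC-HIT; vc=[4,6,8]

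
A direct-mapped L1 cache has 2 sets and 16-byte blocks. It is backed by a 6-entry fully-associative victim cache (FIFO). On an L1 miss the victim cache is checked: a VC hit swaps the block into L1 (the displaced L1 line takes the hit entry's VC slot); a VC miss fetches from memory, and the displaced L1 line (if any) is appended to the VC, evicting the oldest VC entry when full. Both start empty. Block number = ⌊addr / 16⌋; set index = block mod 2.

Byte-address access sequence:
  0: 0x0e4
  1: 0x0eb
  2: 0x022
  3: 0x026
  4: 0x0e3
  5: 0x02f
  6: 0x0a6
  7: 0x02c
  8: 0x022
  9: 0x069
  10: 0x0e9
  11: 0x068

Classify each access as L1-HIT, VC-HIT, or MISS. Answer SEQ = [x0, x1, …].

SEQ = [MISS, L1-HIT, MISS, L1-HIT, VC-HIT, VC-HIT, MISS, VC-HIT, L1-HIT, MISS, VC-HIT, VC-HIT]

  [0] addr=0xe4 blk=14 s=0: MISS | VC []
  [1] addr=0xeb blk=14 s=0: L1-HIT | VC []
  [2] addr=0x22 blk=2 s=0: MISS | VC [14]
  [3] addr=0x26 blk=2 s=0: L1-HIT | VC [14]
  [4] addr=0xe3 blk=14 s=0: VC-HIT | VC [2]
  [5] addr=0x2f blk=2 s=0: VC-HIT | VC [14]
  [6] addr=0xa6 blk=10 s=0: MISS | VC [14, 2]
  [7] addr=0x2c blk=2 s=0: VC-HIT | VC [14, 10]
  [8] addr=0x22 blk=2 s=0: L1-HIT | VC [14, 10]
  [9] addr=0x69 blk=6 s=0: MISS | VC [14, 10, 2]
  [10] addr=0xe9 blk=14 s=0: VC-HIT | VC [6, 10, 2]
  [11] addr=0x68 blk=6 s=0: VC-HIT | VC [14, 10, 2]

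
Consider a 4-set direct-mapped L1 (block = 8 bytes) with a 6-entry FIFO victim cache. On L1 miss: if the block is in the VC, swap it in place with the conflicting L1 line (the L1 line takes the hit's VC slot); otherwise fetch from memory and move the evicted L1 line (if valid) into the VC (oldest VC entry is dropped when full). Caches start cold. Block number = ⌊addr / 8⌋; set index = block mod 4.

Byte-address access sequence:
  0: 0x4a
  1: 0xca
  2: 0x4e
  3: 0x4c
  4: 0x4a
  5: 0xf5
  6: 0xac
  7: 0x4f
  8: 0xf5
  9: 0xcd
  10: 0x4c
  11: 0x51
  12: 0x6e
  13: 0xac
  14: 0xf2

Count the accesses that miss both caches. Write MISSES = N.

  [0] addr=0x4a blk=9 s=1: MISS | VC []
  [1] addr=0xca blk=25 s=1: MISS | VC [9]
  [2] addr=0x4e blk=9 s=1: VC-HIT | VC [25]
  [3] addr=0x4c blk=9 s=1: L1-HIT | VC [25]
  [4] addr=0x4a blk=9 s=1: L1-HIT | VC [25]
  [5] addr=0xf5 blk=30 s=2: MISS | VC [25]
  [6] addr=0xac blk=21 s=1: MISS | VC [25, 9]
  [7] addr=0x4f blk=9 s=1: VC-HIT | VC [25, 21]
  [8] addr=0xf5 blk=30 s=2: L1-HIT | VC [25, 21]
  [9] addr=0xcd blk=25 s=1: VC-HIT | VC [9, 21]
  [10] addr=0x4c blk=9 s=1: VC-HIT | VC [25, 21]
  [11] addr=0x51 blk=10 s=2: MISS | VC [25, 21, 30]
  [12] addr=0x6e blk=13 s=1: MISS | VC [25, 21, 30, 9]
  [13] addr=0xac blk=21 s=1: VC-HIT | VC [25, 13, 30, 9]
  [14] addr=0xf2 blk=30 s=2: VC-HIT | VC [25, 13, 10, 9]

MISSES = 6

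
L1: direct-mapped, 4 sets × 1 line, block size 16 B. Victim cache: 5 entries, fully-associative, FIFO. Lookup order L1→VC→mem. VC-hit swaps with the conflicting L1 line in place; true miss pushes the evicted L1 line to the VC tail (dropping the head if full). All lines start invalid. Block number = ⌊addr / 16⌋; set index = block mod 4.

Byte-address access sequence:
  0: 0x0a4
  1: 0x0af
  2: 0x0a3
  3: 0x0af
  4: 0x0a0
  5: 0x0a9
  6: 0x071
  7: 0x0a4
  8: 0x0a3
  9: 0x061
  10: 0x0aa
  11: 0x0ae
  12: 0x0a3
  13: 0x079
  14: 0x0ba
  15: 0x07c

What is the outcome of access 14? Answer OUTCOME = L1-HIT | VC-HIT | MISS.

OUTCOME = MISS

0: 0xa4 (blk 10, set 2) → MISS  vc=[]
1: 0xaf (blk 10, set 2) → L1-HIT  vc=[]
2: 0xa3 (blk 10, set 2) → L1-HIT  vc=[]
3: 0xaf (blk 10, set 2) → L1-HIT  vc=[]
4: 0xa0 (blk 10, set 2) → L1-HIT  vc=[]
5: 0xa9 (blk 10, set 2) → L1-HIT  vc=[]
6: 0x71 (blk 7, set 3) → MISS  vc=[]
7: 0xa4 (blk 10, set 2) → L1-HIT  vc=[]
8: 0xa3 (blk 10, set 2) → L1-HIT  vc=[]
9: 0x61 (blk 6, set 2) → MISS  vc=[10]
10: 0xaa (blk 10, set 2) → VC-HIT  vc=[6]
11: 0xae (blk 10, set 2) → L1-HIT  vc=[6]
12: 0xa3 (blk 10, set 2) → L1-HIT  vc=[6]
13: 0x79 (blk 7, set 3) → L1-HIT  vc=[6]
14: 0xba (blk 11, set 3) → MISS  vc=[6, 7]
15: 0x7c (blk 7, set 3) → VC-HIT  vc=[6, 11]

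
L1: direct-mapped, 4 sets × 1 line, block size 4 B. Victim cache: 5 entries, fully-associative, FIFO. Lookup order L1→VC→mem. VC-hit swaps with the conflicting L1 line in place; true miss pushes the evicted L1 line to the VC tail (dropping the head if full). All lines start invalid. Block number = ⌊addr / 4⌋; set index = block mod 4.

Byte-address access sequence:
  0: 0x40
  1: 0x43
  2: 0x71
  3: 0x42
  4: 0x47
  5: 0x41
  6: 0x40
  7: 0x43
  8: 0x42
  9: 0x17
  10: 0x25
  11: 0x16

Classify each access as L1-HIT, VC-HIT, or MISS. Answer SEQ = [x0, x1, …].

SEQ = [MISS, L1-HIT, MISS, VC-HIT, MISS, L1-HIT, L1-HIT, L1-HIT, L1-HIT, MISS, MISS, VC-HIT]

#0 0x40→b16/s0 MISS; vc=[]
#1 0x43→b16/s0 L1-HIT; vc=[]
#2 0x71→b28/s0 MISS; vc=[16]
#3 0x42→b16/s0 VC-HIT; vc=[28]
#4 0x47→b17/s1 MISS; vc=[28]
#5 0x41→b16/s0 L1-HIT; vc=[28]
#6 0x40→b16/s0 L1-HIT; vc=[28]
#7 0x43→b16/s0 L1-HIT; vc=[28]
#8 0x42→b16/s0 L1-HIT; vc=[28]
#9 0x17→b5/s1 MISS; vc=[28,17]
#10 0x25→b9/s1 MISS; vc=[28,17,5]
#11 0x16→b5/s1 VC-HIT; vc=[28,17,9]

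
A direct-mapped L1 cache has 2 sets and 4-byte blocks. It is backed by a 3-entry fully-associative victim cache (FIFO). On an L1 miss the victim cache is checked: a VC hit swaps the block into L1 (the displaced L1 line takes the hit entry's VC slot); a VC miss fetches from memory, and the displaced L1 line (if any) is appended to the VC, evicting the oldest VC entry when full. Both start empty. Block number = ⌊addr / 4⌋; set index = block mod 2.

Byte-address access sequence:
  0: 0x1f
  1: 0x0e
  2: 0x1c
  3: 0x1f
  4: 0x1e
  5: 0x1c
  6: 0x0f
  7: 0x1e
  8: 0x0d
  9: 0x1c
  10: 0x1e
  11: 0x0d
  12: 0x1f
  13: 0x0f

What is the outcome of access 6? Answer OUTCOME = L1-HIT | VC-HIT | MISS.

  [0] addr=0x1f blk=7 s=1: MISS | VC []
  [1] addr=0xe blk=3 s=1: MISS | VC [7]
  [2] addr=0x1c blk=7 s=1: VC-HIT | VC [3]
  [3] addr=0x1f blk=7 s=1: L1-HIT | VC [3]
  [4] addr=0x1e blk=7 s=1: L1-HIT | VC [3]
  [5] addr=0x1c blk=7 s=1: L1-HIT | VC [3]
  [6] addr=0xf blk=3 s=1: VC-HIT | VC [7]
  [7] addr=0x1e blk=7 s=1: VC-HIT | VC [3]
  [8] addr=0xd blk=3 s=1: VC-HIT | VC [7]
  [9] addr=0x1c blk=7 s=1: VC-HIT | VC [3]
  [10] addr=0x1e blk=7 s=1: L1-HIT | VC [3]
  [11] addr=0xd blk=3 s=1: VC-HIT | VC [7]
  [12] addr=0x1f blk=7 s=1: VC-HIT | VC [3]
  [13] addr=0xf blk=3 s=1: VC-HIT | VC [7]

OUTCOME = VC-HIT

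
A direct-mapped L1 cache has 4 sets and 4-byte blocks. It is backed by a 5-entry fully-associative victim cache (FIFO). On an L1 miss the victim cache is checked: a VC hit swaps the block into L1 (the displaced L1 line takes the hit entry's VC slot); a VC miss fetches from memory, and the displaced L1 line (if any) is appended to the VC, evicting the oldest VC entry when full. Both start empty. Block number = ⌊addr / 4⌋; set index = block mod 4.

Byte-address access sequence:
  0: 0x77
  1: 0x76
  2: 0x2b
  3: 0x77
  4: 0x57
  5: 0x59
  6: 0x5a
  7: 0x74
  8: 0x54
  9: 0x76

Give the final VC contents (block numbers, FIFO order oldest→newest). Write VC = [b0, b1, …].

VC = [21, 10]

  [0] addr=0x77 blk=29 s=1: MISS | VC []
  [1] addr=0x76 blk=29 s=1: L1-HIT | VC []
  [2] addr=0x2b blk=10 s=2: MISS | VC []
  [3] addr=0x77 blk=29 s=1: L1-HIT | VC []
  [4] addr=0x57 blk=21 s=1: MISS | VC [29]
  [5] addr=0x59 blk=22 s=2: MISS | VC [29, 10]
  [6] addr=0x5a blk=22 s=2: L1-HIT | VC [29, 10]
  [7] addr=0x74 blk=29 s=1: VC-HIT | VC [21, 10]
  [8] addr=0x54 blk=21 s=1: VC-HIT | VC [29, 10]
  [9] addr=0x76 blk=29 s=1: VC-HIT | VC [21, 10]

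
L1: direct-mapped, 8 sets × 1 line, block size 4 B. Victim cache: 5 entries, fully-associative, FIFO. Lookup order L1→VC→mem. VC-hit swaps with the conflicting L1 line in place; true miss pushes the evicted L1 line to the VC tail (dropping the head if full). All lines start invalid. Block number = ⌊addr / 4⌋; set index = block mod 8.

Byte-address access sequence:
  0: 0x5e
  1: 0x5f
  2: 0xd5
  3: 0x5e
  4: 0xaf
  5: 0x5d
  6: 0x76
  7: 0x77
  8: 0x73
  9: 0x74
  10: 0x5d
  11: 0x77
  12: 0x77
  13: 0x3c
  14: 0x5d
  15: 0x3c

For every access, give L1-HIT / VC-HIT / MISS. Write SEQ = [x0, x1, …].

#0 0x5e→b23/s7 MISS; vc=[]
#1 0x5f→b23/s7 L1-HIT; vc=[]
#2 0xd5→b53/s5 MISS; vc=[]
#3 0x5e→b23/s7 L1-HIT; vc=[]
#4 0xaf→b43/s3 MISS; vc=[]
#5 0x5d→b23/s7 L1-HIT; vc=[]
#6 0x76→b29/s5 MISS; vc=[53]
#7 0x77→b29/s5 L1-HIT; vc=[53]
#8 0x73→b28/s4 MISS; vc=[53]
#9 0x74→b29/s5 L1-HIT; vc=[53]
#10 0x5d→b23/s7 L1-HIT; vc=[53]
#11 0x77→b29/s5 L1-HIT; vc=[53]
#12 0x77→b29/s5 L1-HIT; vc=[53]
#13 0x3c→b15/s7 MISS; vc=[53,23]
#14 0x5d→b23/s7 VC-HIT; vc=[53,15]
#15 0x3c→b15/s7 VC-HIT; vc=[53,23]

SEQ = [MISS, L1-HIT, MISS, L1-HIT, MISS, L1-HIT, MISS, L1-HIT, MISS, L1-HIT, L1-HIT, L1-HIT, L1-HIT, MISS, VC-HIT, VC-HIT]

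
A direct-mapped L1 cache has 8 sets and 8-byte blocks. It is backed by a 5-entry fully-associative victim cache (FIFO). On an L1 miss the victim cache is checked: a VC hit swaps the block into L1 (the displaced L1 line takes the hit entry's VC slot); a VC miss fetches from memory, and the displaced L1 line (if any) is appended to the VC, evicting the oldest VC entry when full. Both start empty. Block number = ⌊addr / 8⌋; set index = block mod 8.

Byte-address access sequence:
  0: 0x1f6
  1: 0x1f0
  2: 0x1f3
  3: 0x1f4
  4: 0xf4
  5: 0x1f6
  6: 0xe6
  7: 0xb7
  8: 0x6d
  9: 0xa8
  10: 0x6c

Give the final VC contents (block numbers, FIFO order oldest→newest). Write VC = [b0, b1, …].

VC = [30, 62, 21]

  [0] addr=0x1f6 blk=62 s=6: MISS | VC []
  [1] addr=0x1f0 blk=62 s=6: L1-HIT | VC []
  [2] addr=0x1f3 blk=62 s=6: L1-HIT | VC []
  [3] addr=0x1f4 blk=62 s=6: L1-HIT | VC []
  [4] addr=0xf4 blk=30 s=6: MISS | VC [62]
  [5] addr=0x1f6 blk=62 s=6: VC-HIT | VC [30]
  [6] addr=0xe6 blk=28 s=4: MISS | VC [30]
  [7] addr=0xb7 blk=22 s=6: MISS | VC [30, 62]
  [8] addr=0x6d blk=13 s=5: MISS | VC [30, 62]
  [9] addr=0xa8 blk=21 s=5: MISS | VC [30, 62, 13]
  [10] addr=0x6c blk=13 s=5: VC-HIT | VC [30, 62, 21]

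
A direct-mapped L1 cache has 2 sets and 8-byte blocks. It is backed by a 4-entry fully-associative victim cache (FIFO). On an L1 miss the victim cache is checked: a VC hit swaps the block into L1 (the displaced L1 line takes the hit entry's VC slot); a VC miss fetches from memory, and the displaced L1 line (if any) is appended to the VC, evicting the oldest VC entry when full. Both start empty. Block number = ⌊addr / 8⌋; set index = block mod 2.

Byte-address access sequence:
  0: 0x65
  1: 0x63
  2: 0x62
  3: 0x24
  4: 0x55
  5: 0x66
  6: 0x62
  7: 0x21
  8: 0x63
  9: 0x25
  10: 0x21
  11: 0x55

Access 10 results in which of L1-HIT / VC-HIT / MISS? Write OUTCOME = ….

OUTCOME = L1-HIT

  [0] addr=0x65 blk=12 s=0: MISS | VC []
  [1] addr=0x63 blk=12 s=0: L1-HIT | VC []
  [2] addr=0x62 blk=12 s=0: L1-HIT | VC []
  [3] addr=0x24 blk=4 s=0: MISS | VC [12]
  [4] addr=0x55 blk=10 s=0: MISS | VC [12, 4]
  [5] addr=0x66 blk=12 s=0: VC-HIT | VC [10, 4]
  [6] addr=0x62 blk=12 s=0: L1-HIT | VC [10, 4]
  [7] addr=0x21 blk=4 s=0: VC-HIT | VC [10, 12]
  [8] addr=0x63 blk=12 s=0: VC-HIT | VC [10, 4]
  [9] addr=0x25 blk=4 s=0: VC-HIT | VC [10, 12]
  [10] addr=0x21 blk=4 s=0: L1-HIT | VC [10, 12]
  [11] addr=0x55 blk=10 s=0: VC-HIT | VC [4, 12]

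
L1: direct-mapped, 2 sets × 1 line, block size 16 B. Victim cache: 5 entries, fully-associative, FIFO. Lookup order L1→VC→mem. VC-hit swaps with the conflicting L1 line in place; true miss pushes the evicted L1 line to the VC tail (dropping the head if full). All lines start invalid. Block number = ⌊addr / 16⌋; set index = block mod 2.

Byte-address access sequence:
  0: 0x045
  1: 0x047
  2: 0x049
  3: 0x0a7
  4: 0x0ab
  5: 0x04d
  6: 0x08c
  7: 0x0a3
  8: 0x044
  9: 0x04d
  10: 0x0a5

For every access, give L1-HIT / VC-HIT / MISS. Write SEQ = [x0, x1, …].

SEQ = [MISS, L1-HIT, L1-HIT, MISS, L1-HIT, VC-HIT, MISS, VC-HIT, VC-HIT, L1-HIT, VC-HIT]

#0 0x45→b4/s0 MISS; vc=[]
#1 0x47→b4/s0 L1-HIT; vc=[]
#2 0x49→b4/s0 L1-HIT; vc=[]
#3 0xa7→b10/s0 MISS; vc=[4]
#4 0xab→b10/s0 L1-HIT; vc=[4]
#5 0x4d→b4/s0 VC-HIT; vc=[10]
#6 0x8c→b8/s0 MISS; vc=[10,4]
#7 0xa3→b10/s0 VC-HIT; vc=[8,4]
#8 0x44→b4/s0 VC-HIT; vc=[8,10]
#9 0x4d→b4/s0 L1-HIT; vc=[8,10]
#10 0xa5→b10/s0 VC-HIT; vc=[8,4]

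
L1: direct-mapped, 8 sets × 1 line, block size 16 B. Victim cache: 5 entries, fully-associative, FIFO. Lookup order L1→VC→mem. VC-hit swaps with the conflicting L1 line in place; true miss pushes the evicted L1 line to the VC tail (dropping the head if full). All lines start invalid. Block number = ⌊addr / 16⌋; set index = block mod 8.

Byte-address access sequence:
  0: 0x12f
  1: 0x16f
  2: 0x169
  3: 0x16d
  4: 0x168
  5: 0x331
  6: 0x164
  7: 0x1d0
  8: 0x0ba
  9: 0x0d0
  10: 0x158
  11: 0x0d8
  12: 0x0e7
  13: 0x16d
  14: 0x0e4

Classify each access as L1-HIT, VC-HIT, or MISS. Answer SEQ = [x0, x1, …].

SEQ = [MISS, MISS, L1-HIT, L1-HIT, L1-HIT, MISS, L1-HIT, MISS, MISS, MISS, MISS, VC-HIT, MISS, VC-HIT, VC-HIT]

#0 0x12f→b18/s2 MISS; vc=[]
#1 0x16f→b22/s6 MISS; vc=[]
#2 0x169→b22/s6 L1-HIT; vc=[]
#3 0x16d→b22/s6 L1-HIT; vc=[]
#4 0x168→b22/s6 L1-HIT; vc=[]
#5 0x331→b51/s3 MISS; vc=[]
#6 0x164→b22/s6 L1-HIT; vc=[]
#7 0x1d0→b29/s5 MISS; vc=[]
#8 0xba→b11/s3 MISS; vc=[51]
#9 0xd0→b13/s5 MISS; vc=[51,29]
#10 0x158→b21/s5 MISS; vc=[51,29,13]
#11 0xd8→b13/s5 VC-HIT; vc=[51,29,21]
#12 0xe7→b14/s6 MISS; vc=[51,29,21,22]
#13 0x16d→b22/s6 VC-HIT; vc=[51,29,21,14]
#14 0xe4→b14/s6 VC-HIT; vc=[51,29,21,22]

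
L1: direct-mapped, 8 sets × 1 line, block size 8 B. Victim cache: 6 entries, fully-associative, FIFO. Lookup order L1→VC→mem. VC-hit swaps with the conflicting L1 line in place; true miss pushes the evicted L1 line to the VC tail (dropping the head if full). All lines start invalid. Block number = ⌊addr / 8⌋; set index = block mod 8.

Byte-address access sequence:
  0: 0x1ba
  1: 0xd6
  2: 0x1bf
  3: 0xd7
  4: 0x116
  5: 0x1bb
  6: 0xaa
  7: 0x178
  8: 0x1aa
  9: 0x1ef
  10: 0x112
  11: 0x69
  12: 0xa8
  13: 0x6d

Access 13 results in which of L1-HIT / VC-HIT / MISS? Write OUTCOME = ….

0: 0x1ba (blk 55, set 7) → MISS  vc=[]
1: 0xd6 (blk 26, set 2) → MISS  vc=[]
2: 0x1bf (blk 55, set 7) → L1-HIT  vc=[]
3: 0xd7 (blk 26, set 2) → L1-HIT  vc=[]
4: 0x116 (blk 34, set 2) → MISS  vc=[26]
5: 0x1bb (blk 55, set 7) → L1-HIT  vc=[26]
6: 0xaa (blk 21, set 5) → MISS  vc=[26]
7: 0x178 (blk 47, set 7) → MISS  vc=[26, 55]
8: 0x1aa (blk 53, set 5) → MISS  vc=[26, 55, 21]
9: 0x1ef (blk 61, set 5) → MISS  vc=[26, 55, 21, 53]
10: 0x112 (blk 34, set 2) → L1-HIT  vc=[26, 55, 21, 53]
11: 0x69 (blk 13, set 5) → MISS  vc=[26, 55, 21, 53, 61]
12: 0xa8 (blk 21, set 5) → VC-HIT  vc=[26, 55, 13, 53, 61]
13: 0x6d (blk 13, set 5) → VC-HIT  vc=[26, 55, 21, 53, 61]

OUTCOME = VC-HIT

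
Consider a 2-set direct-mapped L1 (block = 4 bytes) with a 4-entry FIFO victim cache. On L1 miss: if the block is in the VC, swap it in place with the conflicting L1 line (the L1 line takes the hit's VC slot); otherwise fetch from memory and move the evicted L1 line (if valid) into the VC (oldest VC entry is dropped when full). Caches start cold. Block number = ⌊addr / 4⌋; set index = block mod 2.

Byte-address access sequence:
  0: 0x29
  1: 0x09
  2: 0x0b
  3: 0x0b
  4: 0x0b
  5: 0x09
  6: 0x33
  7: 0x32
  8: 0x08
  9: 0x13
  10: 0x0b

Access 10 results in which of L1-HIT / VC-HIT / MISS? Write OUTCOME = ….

OUTCOME = VC-HIT

0: 0x29 (blk 10, set 0) → MISS  vc=[]
1: 0x9 (blk 2, set 0) → MISS  vc=[10]
2: 0xb (blk 2, set 0) → L1-HIT  vc=[10]
3: 0xb (blk 2, set 0) → L1-HIT  vc=[10]
4: 0xb (blk 2, set 0) → L1-HIT  vc=[10]
5: 0x9 (blk 2, set 0) → L1-HIT  vc=[10]
6: 0x33 (blk 12, set 0) → MISS  vc=[10, 2]
7: 0x32 (blk 12, set 0) → L1-HIT  vc=[10, 2]
8: 0x8 (blk 2, set 0) → VC-HIT  vc=[10, 12]
9: 0x13 (blk 4, set 0) → MISS  vc=[10, 12, 2]
10: 0xb (blk 2, set 0) → VC-HIT  vc=[10, 12, 4]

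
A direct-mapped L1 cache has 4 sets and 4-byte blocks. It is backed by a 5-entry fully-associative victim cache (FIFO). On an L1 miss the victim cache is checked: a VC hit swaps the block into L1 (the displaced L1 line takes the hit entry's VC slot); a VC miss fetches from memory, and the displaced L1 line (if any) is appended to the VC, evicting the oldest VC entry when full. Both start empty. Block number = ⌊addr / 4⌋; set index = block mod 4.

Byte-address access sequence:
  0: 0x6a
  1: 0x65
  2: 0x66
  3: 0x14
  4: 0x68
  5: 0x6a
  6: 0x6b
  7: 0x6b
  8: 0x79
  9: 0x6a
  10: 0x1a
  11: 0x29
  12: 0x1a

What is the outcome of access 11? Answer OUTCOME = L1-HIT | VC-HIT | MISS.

  [0] addr=0x6a blk=26 s=2: MISS | VC []
  [1] addr=0x65 blk=25 s=1: MISS | VC []
  [2] addr=0x66 blk=25 s=1: L1-HIT | VC []
  [3] addr=0x14 blk=5 s=1: MISS | VC [25]
  [4] addr=0x68 blk=26 s=2: L1-HIT | VC [25]
  [5] addr=0x6a blk=26 s=2: L1-HIT | VC [25]
  [6] addr=0x6b blk=26 s=2: L1-HIT | VC [25]
  [7] addr=0x6b blk=26 s=2: L1-HIT | VC [25]
  [8] addr=0x79 blk=30 s=2: MISS | VC [25, 26]
  [9] addr=0x6a blk=26 s=2: VC-HIT | VC [25, 30]
  [10] addr=0x1a blk=6 s=2: MISS | VC [25, 30, 26]
  [11] addr=0x29 blk=10 s=2: MISS | VC [25, 30, 26, 6]
  [12] addr=0x1a blk=6 s=2: VC-HIT | VC [25, 30, 26, 10]

OUTCOME = MISS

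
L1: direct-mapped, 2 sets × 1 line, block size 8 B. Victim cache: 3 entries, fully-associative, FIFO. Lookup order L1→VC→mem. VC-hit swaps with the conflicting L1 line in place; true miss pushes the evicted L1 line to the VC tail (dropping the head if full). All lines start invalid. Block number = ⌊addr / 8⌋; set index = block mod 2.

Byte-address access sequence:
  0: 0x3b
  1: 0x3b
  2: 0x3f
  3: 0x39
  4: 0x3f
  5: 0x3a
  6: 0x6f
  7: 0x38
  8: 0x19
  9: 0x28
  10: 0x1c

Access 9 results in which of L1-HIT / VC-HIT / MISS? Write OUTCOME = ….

  [0] addr=0x3b blk=7 s=1: MISS | VC []
  [1] addr=0x3b blk=7 s=1: L1-HIT | VC []
  [2] addr=0x3f blk=7 s=1: L1-HIT | VC []
  [3] addr=0x39 blk=7 s=1: L1-HIT | VC []
  [4] addr=0x3f blk=7 s=1: L1-HIT | VC []
  [5] addr=0x3a blk=7 s=1: L1-HIT | VC []
  [6] addr=0x6f blk=13 s=1: MISS | VC [7]
  [7] addr=0x38 blk=7 s=1: VC-HIT | VC [13]
  [8] addr=0x19 blk=3 s=1: MISS | VC [13, 7]
  [9] addr=0x28 blk=5 s=1: MISS | VC [13, 7, 3]
  [10] addr=0x1c blk=3 s=1: VC-HIT | VC [13, 7, 5]

OUTCOME = MISS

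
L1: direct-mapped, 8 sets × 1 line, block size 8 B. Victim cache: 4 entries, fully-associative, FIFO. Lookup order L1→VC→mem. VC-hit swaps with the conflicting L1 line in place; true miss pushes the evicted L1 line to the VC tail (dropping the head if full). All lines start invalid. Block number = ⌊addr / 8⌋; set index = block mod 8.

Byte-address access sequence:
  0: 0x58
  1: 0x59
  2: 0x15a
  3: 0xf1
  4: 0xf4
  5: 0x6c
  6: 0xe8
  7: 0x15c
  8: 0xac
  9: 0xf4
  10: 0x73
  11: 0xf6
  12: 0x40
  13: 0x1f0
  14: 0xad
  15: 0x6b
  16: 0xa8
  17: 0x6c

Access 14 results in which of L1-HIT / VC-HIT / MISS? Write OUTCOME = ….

OUTCOME = L1-HIT

#0 0x58→b11/s3 MISS; vc=[]
#1 0x59→b11/s3 L1-HIT; vc=[]
#2 0x15a→b43/s3 MISS; vc=[11]
#3 0xf1→b30/s6 MISS; vc=[11]
#4 0xf4→b30/s6 L1-HIT; vc=[11]
#5 0x6c→b13/s5 MISS; vc=[11]
#6 0xe8→b29/s5 MISS; vc=[11,13]
#7 0x15c→b43/s3 L1-HIT; vc=[11,13]
#8 0xac→b21/s5 MISS; vc=[11,13,29]
#9 0xf4→b30/s6 L1-HIT; vc=[11,13,29]
#10 0x73→b14/s6 MISS; vc=[11,13,29,30]
#11 0xf6→b30/s6 VC-HIT; vc=[11,13,29,14]
#12 0x40→b8/s0 MISS; vc=[11,13,29,14]
#13 0x1f0→b62/s6 MISS; vc=[13,29,14,30]
#14 0xad→b21/s5 L1-HIT; vc=[13,29,14,30]
#15 0x6b→b13/s5 VC-HIT; vc=[21,29,14,30]
#16 0xa8→b21/s5 VC-HIT; vc=[13,29,14,30]
#17 0x6c→b13/s5 VC-HIT; vc=[21,29,14,30]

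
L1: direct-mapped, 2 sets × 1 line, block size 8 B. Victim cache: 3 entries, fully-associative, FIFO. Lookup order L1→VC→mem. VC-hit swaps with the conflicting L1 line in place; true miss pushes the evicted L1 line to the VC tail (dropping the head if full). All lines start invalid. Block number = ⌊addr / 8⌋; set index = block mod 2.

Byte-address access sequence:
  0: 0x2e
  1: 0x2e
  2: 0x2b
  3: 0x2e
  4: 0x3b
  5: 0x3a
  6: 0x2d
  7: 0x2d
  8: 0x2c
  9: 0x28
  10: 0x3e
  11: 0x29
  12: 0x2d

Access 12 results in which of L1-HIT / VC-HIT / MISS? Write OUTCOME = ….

OUTCOME = L1-HIT

0: 0x2e (blk 5, set 1) → MISS  vc=[]
1: 0x2e (blk 5, set 1) → L1-HIT  vc=[]
2: 0x2b (blk 5, set 1) → L1-HIT  vc=[]
3: 0x2e (blk 5, set 1) → L1-HIT  vc=[]
4: 0x3b (blk 7, set 1) → MISS  vc=[5]
5: 0x3a (blk 7, set 1) → L1-HIT  vc=[5]
6: 0x2d (blk 5, set 1) → VC-HIT  vc=[7]
7: 0x2d (blk 5, set 1) → L1-HIT  vc=[7]
8: 0x2c (blk 5, set 1) → L1-HIT  vc=[7]
9: 0x28 (blk 5, set 1) → L1-HIT  vc=[7]
10: 0x3e (blk 7, set 1) → VC-HIT  vc=[5]
11: 0x29 (blk 5, set 1) → VC-HIT  vc=[7]
12: 0x2d (blk 5, set 1) → L1-HIT  vc=[7]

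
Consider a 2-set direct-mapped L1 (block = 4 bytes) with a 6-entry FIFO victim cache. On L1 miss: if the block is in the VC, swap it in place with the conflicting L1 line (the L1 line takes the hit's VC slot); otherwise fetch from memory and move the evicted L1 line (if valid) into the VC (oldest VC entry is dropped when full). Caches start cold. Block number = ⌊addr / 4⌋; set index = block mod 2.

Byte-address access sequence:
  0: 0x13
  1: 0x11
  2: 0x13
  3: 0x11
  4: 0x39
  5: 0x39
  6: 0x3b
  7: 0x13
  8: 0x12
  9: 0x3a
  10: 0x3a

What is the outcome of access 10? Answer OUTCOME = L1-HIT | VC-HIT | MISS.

OUTCOME = L1-HIT

#0 0x13→b4/s0 MISS; vc=[]
#1 0x11→b4/s0 L1-HIT; vc=[]
#2 0x13→b4/s0 L1-HIT; vc=[]
#3 0x11→b4/s0 L1-HIT; vc=[]
#4 0x39→b14/s0 MISS; vc=[4]
#5 0x39→b14/s0 L1-HIT; vc=[4]
#6 0x3b→b14/s0 L1-HIT; vc=[4]
#7 0x13→b4/s0 VC-HIT; vc=[14]
#8 0x12→b4/s0 L1-HIT; vc=[14]
#9 0x3a→b14/s0 VC-HIT; vc=[4]
#10 0x3a→b14/s0 L1-HIT; vc=[4]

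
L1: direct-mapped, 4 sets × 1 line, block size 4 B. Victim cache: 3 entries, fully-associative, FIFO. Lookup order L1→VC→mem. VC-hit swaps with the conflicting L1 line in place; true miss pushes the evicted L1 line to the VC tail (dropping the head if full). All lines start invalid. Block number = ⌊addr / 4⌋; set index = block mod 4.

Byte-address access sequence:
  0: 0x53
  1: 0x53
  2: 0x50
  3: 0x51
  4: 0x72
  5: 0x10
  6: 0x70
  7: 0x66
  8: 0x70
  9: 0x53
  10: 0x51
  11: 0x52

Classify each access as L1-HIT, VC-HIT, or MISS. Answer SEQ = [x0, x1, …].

SEQ = [MISS, L1-HIT, L1-HIT, L1-HIT, MISS, MISS, VC-HIT, MISS, L1-HIT, VC-HIT, L1-HIT, L1-HIT]

0: 0x53 (blk 20, set 0) → MISS  vc=[]
1: 0x53 (blk 20, set 0) → L1-HIT  vc=[]
2: 0x50 (blk 20, set 0) → L1-HIT  vc=[]
3: 0x51 (blk 20, set 0) → L1-HIT  vc=[]
4: 0x72 (blk 28, set 0) → MISS  vc=[20]
5: 0x10 (blk 4, set 0) → MISS  vc=[20, 28]
6: 0x70 (blk 28, set 0) → VC-HIT  vc=[20, 4]
7: 0x66 (blk 25, set 1) → MISS  vc=[20, 4]
8: 0x70 (blk 28, set 0) → L1-HIT  vc=[20, 4]
9: 0x53 (blk 20, set 0) → VC-HIT  vc=[28, 4]
10: 0x51 (blk 20, set 0) → L1-HIT  vc=[28, 4]
11: 0x52 (blk 20, set 0) → L1-HIT  vc=[28, 4]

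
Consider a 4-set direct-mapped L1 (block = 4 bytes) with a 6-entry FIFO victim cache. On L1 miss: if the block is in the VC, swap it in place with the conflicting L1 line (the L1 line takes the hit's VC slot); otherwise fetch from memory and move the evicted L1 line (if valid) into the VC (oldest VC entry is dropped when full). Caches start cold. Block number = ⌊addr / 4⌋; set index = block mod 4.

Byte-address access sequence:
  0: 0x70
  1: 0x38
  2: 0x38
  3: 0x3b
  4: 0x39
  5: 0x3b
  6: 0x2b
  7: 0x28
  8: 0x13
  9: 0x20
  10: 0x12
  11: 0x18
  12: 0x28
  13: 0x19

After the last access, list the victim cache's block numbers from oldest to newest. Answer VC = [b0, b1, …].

#0 0x70→b28/s0 MISS; vc=[]
#1 0x38→b14/s2 MISS; vc=[]
#2 0x38→b14/s2 L1-HIT; vc=[]
#3 0x3b→b14/s2 L1-HIT; vc=[]
#4 0x39→b14/s2 L1-HIT; vc=[]
#5 0x3b→b14/s2 L1-HIT; vc=[]
#6 0x2b→b10/s2 MISS; vc=[14]
#7 0x28→b10/s2 L1-HIT; vc=[14]
#8 0x13→b4/s0 MISS; vc=[14,28]
#9 0x20→b8/s0 MISS; vc=[14,28,4]
#10 0x12→b4/s0 VC-HIT; vc=[14,28,8]
#11 0x18→b6/s2 MISS; vc=[14,28,8,10]
#12 0x28→b10/s2 VC-HIT; vc=[14,28,8,6]
#13 0x19→b6/s2 VC-HIT; vc=[14,28,8,10]

VC = [14, 28, 8, 10]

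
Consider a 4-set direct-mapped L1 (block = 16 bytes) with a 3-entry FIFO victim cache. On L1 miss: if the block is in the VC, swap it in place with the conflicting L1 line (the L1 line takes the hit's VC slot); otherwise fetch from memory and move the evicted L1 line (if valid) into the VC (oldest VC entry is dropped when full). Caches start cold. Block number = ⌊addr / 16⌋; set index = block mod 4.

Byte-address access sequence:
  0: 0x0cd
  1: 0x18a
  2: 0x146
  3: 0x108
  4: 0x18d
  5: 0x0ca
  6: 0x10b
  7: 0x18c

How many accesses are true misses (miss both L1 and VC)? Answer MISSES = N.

MISSES = 4

0: 0xcd (blk 12, set 0) → MISS  vc=[]
1: 0x18a (blk 24, set 0) → MISS  vc=[12]
2: 0x146 (blk 20, set 0) → MISS  vc=[12, 24]
3: 0x108 (blk 16, set 0) → MISS  vc=[12, 24, 20]
4: 0x18d (blk 24, set 0) → VC-HIT  vc=[12, 16, 20]
5: 0xca (blk 12, set 0) → VC-HIT  vc=[24, 16, 20]
6: 0x10b (blk 16, set 0) → VC-HIT  vc=[24, 12, 20]
7: 0x18c (blk 24, set 0) → VC-HIT  vc=[16, 12, 20]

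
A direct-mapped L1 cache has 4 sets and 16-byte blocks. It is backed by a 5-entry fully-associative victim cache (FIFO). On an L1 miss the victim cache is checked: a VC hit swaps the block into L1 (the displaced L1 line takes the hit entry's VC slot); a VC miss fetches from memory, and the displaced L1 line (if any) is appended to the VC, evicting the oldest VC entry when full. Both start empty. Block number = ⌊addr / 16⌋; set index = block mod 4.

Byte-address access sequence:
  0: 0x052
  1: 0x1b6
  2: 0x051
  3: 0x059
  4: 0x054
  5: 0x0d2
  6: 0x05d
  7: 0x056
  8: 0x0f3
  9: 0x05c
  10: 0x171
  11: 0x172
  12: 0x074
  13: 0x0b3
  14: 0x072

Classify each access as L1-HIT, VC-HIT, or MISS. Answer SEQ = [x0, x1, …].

0: 0x52 (blk 5, set 1) → MISS  vc=[]
1: 0x1b6 (blk 27, set 3) → MISS  vc=[]
2: 0x51 (blk 5, set 1) → L1-HIT  vc=[]
3: 0x59 (blk 5, set 1) → L1-HIT  vc=[]
4: 0x54 (blk 5, set 1) → L1-HIT  vc=[]
5: 0xd2 (blk 13, set 1) → MISS  vc=[5]
6: 0x5d (blk 5, set 1) → VC-HIT  vc=[13]
7: 0x56 (blk 5, set 1) → L1-HIT  vc=[13]
8: 0xf3 (blk 15, set 3) → MISS  vc=[13, 27]
9: 0x5c (blk 5, set 1) → L1-HIT  vc=[13, 27]
10: 0x171 (blk 23, set 3) → MISS  vc=[13, 27, 15]
11: 0x172 (blk 23, set 3) → L1-HIT  vc=[13, 27, 15]
12: 0x74 (blk 7, set 3) → MISS  vc=[13, 27, 15, 23]
13: 0xb3 (blk 11, set 3) → MISS  vc=[13, 27, 15, 23, 7]
14: 0x72 (blk 7, set 3) → VC-HIT  vc=[13, 27, 15, 23, 11]

SEQ = [MISS, MISS, L1-HIT, L1-HIT, L1-HIT, MISS, VC-HIT, L1-HIT, MISS, L1-HIT, MISS, L1-HIT, MISS, MISS, VC-HIT]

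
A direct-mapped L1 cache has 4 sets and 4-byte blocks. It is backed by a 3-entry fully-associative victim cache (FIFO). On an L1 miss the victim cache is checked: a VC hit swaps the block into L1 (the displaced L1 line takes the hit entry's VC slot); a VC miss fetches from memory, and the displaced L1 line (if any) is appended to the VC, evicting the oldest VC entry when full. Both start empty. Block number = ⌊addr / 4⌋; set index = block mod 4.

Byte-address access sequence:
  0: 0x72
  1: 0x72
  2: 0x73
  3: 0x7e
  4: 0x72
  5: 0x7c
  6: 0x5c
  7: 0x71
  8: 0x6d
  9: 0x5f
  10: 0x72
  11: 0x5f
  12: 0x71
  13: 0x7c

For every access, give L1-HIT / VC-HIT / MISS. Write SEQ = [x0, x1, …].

0: 0x72 (blk 28, set 0) → MISS  vc=[]
1: 0x72 (blk 28, set 0) → L1-HIT  vc=[]
2: 0x73 (blk 28, set 0) → L1-HIT  vc=[]
3: 0x7e (blk 31, set 3) → MISS  vc=[]
4: 0x72 (blk 28, set 0) → L1-HIT  vc=[]
5: 0x7c (blk 31, set 3) → L1-HIT  vc=[]
6: 0x5c (blk 23, set 3) → MISS  vc=[31]
7: 0x71 (blk 28, set 0) → L1-HIT  vc=[31]
8: 0x6d (blk 27, set 3) → MISS  vc=[31, 23]
9: 0x5f (blk 23, set 3) → VC-HIT  vc=[31, 27]
10: 0x72 (blk 28, set 0) → L1-HIT  vc=[31, 27]
11: 0x5f (blk 23, set 3) → L1-HIT  vc=[31, 27]
12: 0x71 (blk 28, set 0) → L1-HIT  vc=[31, 27]
13: 0x7c (blk 31, set 3) → VC-HIT  vc=[23, 27]

SEQ = [MISS, L1-HIT, L1-HIT, MISS, L1-HIT, L1-HIT, MISS, L1-HIT, MISS, VC-HIT, L1-HIT, L1-HIT, L1-HIT, VC-HIT]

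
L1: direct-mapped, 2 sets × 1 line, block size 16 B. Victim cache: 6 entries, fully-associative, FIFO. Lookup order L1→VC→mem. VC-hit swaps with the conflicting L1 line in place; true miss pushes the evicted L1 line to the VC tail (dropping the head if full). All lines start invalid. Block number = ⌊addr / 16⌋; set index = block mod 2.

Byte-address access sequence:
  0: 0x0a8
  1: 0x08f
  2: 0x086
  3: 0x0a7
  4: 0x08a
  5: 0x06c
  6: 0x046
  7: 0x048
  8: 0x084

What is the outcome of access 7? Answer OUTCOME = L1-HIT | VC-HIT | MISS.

OUTCOME = L1-HIT

  [0] addr=0xa8 blk=10 s=0: MISS | VC []
  [1] addr=0x8f blk=8 s=0: MISS | VC [10]
  [2] addr=0x86 blk=8 s=0: L1-HIT | VC [10]
  [3] addr=0xa7 blk=10 s=0: VC-HIT | VC [8]
  [4] addr=0x8a blk=8 s=0: VC-HIT | VC [10]
  [5] addr=0x6c blk=6 s=0: MISS | VC [10, 8]
  [6] addr=0x46 blk=4 s=0: MISS | VC [10, 8, 6]
  [7] addr=0x48 blk=4 s=0: L1-HIT | VC [10, 8, 6]
  [8] addr=0x84 blk=8 s=0: VC-HIT | VC [10, 4, 6]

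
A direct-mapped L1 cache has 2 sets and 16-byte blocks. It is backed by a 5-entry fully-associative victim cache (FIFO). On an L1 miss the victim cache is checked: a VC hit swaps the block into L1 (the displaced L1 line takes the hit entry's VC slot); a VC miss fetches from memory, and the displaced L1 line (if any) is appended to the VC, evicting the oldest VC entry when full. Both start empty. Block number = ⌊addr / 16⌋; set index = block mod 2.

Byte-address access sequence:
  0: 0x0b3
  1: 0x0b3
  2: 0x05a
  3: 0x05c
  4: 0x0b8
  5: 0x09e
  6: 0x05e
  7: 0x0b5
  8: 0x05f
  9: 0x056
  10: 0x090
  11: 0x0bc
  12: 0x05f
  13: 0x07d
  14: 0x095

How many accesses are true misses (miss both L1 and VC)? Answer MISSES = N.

MISSES = 4

  [0] addr=0xb3 blk=11 s=1: MISS | VC []
  [1] addr=0xb3 blk=11 s=1: L1-HIT | VC []
  [2] addr=0x5a blk=5 s=1: MISS | VC [11]
  [3] addr=0x5c blk=5 s=1: L1-HIT | VC [11]
  [4] addr=0xb8 blk=11 s=1: VC-HIT | VC [5]
  [5] addr=0x9e blk=9 s=1: MISS | VC [5, 11]
  [6] addr=0x5e blk=5 s=1: VC-HIT | VC [9, 11]
  [7] addr=0xb5 blk=11 s=1: VC-HIT | VC [9, 5]
  [8] addr=0x5f blk=5 s=1: VC-HIT | VC [9, 11]
  [9] addr=0x56 blk=5 s=1: L1-HIT | VC [9, 11]
  [10] addr=0x90 blk=9 s=1: VC-HIT | VC [5, 11]
  [11] addr=0xbc blk=11 s=1: VC-HIT | VC [5, 9]
  [12] addr=0x5f blk=5 s=1: VC-HIT | VC [11, 9]
  [13] addr=0x7d blk=7 s=1: MISS | VC [11, 9, 5]
  [14] addr=0x95 blk=9 s=1: VC-HIT | VC [11, 7, 5]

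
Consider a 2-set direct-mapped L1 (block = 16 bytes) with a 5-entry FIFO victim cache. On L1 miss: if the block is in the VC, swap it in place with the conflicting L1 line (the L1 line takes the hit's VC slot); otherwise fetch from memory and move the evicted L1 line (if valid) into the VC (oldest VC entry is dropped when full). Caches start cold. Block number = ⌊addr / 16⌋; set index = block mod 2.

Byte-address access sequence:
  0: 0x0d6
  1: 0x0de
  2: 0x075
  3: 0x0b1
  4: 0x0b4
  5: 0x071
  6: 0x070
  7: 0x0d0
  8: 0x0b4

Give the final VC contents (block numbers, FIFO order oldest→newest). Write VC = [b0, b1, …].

VC = [7, 13]

#0 0xd6→b13/s1 MISS; vc=[]
#1 0xde→b13/s1 L1-HIT; vc=[]
#2 0x75→b7/s1 MISS; vc=[13]
#3 0xb1→b11/s1 MISS; vc=[13,7]
#4 0xb4→b11/s1 L1-HIT; vc=[13,7]
#5 0x71→b7/s1 VC-HIT; vc=[13,11]
#6 0x70→b7/s1 L1-HIT; vc=[13,11]
#7 0xd0→b13/s1 VC-HIT; vc=[7,11]
#8 0xb4→b11/s1 VC-HIT; vc=[7,13]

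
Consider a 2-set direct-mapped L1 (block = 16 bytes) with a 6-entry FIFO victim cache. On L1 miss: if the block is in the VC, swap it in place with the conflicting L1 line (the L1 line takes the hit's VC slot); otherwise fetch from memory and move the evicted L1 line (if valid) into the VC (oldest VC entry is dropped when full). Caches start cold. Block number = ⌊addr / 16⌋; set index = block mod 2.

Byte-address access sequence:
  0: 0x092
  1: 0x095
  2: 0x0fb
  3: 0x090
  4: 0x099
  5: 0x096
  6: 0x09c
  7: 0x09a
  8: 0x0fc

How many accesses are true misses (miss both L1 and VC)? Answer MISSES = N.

MISSES = 2

  [0] addr=0x92 blk=9 s=1: MISS | VC []
  [1] addr=0x95 blk=9 s=1: L1-HIT | VC []
  [2] addr=0xfb blk=15 s=1: MISS | VC [9]
  [3] addr=0x90 blk=9 s=1: VC-HIT | VC [15]
  [4] addr=0x99 blk=9 s=1: L1-HIT | VC [15]
  [5] addr=0x96 blk=9 s=1: L1-HIT | VC [15]
  [6] addr=0x9c blk=9 s=1: L1-HIT | VC [15]
  [7] addr=0x9a blk=9 s=1: L1-HIT | VC [15]
  [8] addr=0xfc blk=15 s=1: VC-HIT | VC [9]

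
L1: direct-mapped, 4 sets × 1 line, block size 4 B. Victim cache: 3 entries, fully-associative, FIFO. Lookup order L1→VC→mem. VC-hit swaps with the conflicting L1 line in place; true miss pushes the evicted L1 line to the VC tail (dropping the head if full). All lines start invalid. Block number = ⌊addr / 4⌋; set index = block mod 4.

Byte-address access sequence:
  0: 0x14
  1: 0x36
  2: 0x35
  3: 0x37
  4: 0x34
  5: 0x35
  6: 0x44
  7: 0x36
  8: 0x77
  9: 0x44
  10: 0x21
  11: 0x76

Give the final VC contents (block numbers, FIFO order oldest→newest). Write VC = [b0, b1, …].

VC = [5, 17, 13]

0: 0x14 (blk 5, set 1) → MISS  vc=[]
1: 0x36 (blk 13, set 1) → MISS  vc=[5]
2: 0x35 (blk 13, set 1) → L1-HIT  vc=[5]
3: 0x37 (blk 13, set 1) → L1-HIT  vc=[5]
4: 0x34 (blk 13, set 1) → L1-HIT  vc=[5]
5: 0x35 (blk 13, set 1) → L1-HIT  vc=[5]
6: 0x44 (blk 17, set 1) → MISS  vc=[5, 13]
7: 0x36 (blk 13, set 1) → VC-HIT  vc=[5, 17]
8: 0x77 (blk 29, set 1) → MISS  vc=[5, 17, 13]
9: 0x44 (blk 17, set 1) → VC-HIT  vc=[5, 29, 13]
10: 0x21 (blk 8, set 0) → MISS  vc=[5, 29, 13]
11: 0x76 (blk 29, set 1) → VC-HIT  vc=[5, 17, 13]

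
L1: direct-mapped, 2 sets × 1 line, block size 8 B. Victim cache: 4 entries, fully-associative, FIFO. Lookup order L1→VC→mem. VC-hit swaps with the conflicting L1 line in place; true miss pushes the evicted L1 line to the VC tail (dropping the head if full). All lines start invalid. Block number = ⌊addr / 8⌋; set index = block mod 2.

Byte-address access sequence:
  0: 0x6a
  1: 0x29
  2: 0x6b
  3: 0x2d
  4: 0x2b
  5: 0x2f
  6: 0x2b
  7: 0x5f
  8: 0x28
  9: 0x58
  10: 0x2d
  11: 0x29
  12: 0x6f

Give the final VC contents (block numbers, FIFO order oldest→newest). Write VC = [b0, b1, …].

VC = [5, 11]

#0 0x6a→b13/s1 MISS; vc=[]
#1 0x29→b5/s1 MISS; vc=[13]
#2 0x6b→b13/s1 VC-HIT; vc=[5]
#3 0x2d→b5/s1 VC-HIT; vc=[13]
#4 0x2b→b5/s1 L1-HIT; vc=[13]
#5 0x2f→b5/s1 L1-HIT; vc=[13]
#6 0x2b→b5/s1 L1-HIT; vc=[13]
#7 0x5f→b11/s1 MISS; vc=[13,5]
#8 0x28→b5/s1 VC-HIT; vc=[13,11]
#9 0x58→b11/s1 VC-HIT; vc=[13,5]
#10 0x2d→b5/s1 VC-HIT; vc=[13,11]
#11 0x29→b5/s1 L1-HIT; vc=[13,11]
#12 0x6f→b13/s1 VC-HIT; vc=[5,11]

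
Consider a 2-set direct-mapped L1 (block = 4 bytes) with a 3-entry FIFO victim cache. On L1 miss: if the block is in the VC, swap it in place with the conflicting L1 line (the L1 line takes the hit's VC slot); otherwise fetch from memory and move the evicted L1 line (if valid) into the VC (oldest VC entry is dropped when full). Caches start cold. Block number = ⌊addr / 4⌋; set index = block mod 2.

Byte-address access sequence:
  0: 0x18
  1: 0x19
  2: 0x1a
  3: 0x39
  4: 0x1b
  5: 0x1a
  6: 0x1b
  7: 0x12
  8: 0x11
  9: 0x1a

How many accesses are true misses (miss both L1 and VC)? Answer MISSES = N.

MISSES = 3

#0 0x18→b6/s0 MISS; vc=[]
#1 0x19→b6/s0 L1-HIT; vc=[]
#2 0x1a→b6/s0 L1-HIT; vc=[]
#3 0x39→b14/s0 MISS; vc=[6]
#4 0x1b→b6/s0 VC-HIT; vc=[14]
#5 0x1a→b6/s0 L1-HIT; vc=[14]
#6 0x1b→b6/s0 L1-HIT; vc=[14]
#7 0x12→b4/s0 MISS; vc=[14,6]
#8 0x11→b4/s0 L1-HIT; vc=[14,6]
#9 0x1a→b6/s0 VC-HIT; vc=[14,4]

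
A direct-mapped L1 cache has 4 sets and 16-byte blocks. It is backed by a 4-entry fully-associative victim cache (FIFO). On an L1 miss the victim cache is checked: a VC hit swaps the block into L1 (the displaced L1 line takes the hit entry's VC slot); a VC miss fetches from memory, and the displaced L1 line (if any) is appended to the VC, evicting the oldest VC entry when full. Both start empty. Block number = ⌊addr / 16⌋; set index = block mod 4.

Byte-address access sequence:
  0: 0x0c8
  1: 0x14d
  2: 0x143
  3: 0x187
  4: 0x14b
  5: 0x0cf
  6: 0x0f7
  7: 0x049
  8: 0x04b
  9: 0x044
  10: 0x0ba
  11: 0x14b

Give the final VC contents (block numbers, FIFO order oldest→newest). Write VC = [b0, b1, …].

VC = [4, 24, 12, 15]

0: 0xc8 (blk 12, set 0) → MISS  vc=[]
1: 0x14d (blk 20, set 0) → MISS  vc=[12]
2: 0x143 (blk 20, set 0) → L1-HIT  vc=[12]
3: 0x187 (blk 24, set 0) → MISS  vc=[12, 20]
4: 0x14b (blk 20, set 0) → VC-HIT  vc=[12, 24]
5: 0xcf (blk 12, set 0) → VC-HIT  vc=[20, 24]
6: 0xf7 (blk 15, set 3) → MISS  vc=[20, 24]
7: 0x49 (blk 4, set 0) → MISS  vc=[20, 24, 12]
8: 0x4b (blk 4, set 0) → L1-HIT  vc=[20, 24, 12]
9: 0x44 (blk 4, set 0) → L1-HIT  vc=[20, 24, 12]
10: 0xba (blk 11, set 3) → MISS  vc=[20, 24, 12, 15]
11: 0x14b (blk 20, set 0) → VC-HIT  vc=[4, 24, 12, 15]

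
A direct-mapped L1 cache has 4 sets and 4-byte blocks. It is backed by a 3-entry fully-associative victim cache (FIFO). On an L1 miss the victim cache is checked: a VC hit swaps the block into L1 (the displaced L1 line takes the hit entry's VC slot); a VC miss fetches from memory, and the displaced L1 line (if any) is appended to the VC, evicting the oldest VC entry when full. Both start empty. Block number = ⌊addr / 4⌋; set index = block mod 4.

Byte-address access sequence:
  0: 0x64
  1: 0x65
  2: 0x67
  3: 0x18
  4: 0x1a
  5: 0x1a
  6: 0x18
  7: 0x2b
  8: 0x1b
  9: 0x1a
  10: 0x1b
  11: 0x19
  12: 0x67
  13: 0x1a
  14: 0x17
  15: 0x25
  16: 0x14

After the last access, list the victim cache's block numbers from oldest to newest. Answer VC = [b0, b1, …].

#0 0x64→b25/s1 MISS; vc=[]
#1 0x65→b25/s1 L1-HIT; vc=[]
#2 0x67→b25/s1 L1-HIT; vc=[]
#3 0x18→b6/s2 MISS; vc=[]
#4 0x1a→b6/s2 L1-HIT; vc=[]
#5 0x1a→b6/s2 L1-HIT; vc=[]
#6 0x18→b6/s2 L1-HIT; vc=[]
#7 0x2b→b10/s2 MISS; vc=[6]
#8 0x1b→b6/s2 VC-HIT; vc=[10]
#9 0x1a→b6/s2 L1-HIT; vc=[10]
#10 0x1b→b6/s2 L1-HIT; vc=[10]
#11 0x19→b6/s2 L1-HIT; vc=[10]
#12 0x67→b25/s1 L1-HIT; vc=[10]
#13 0x1a→b6/s2 L1-HIT; vc=[10]
#14 0x17→b5/s1 MISS; vc=[10,25]
#15 0x25→b9/s1 MISS; vc=[10,25,5]
#16 0x14→b5/s1 VC-HIT; vc=[10,25,9]

VC = [10, 25, 9]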